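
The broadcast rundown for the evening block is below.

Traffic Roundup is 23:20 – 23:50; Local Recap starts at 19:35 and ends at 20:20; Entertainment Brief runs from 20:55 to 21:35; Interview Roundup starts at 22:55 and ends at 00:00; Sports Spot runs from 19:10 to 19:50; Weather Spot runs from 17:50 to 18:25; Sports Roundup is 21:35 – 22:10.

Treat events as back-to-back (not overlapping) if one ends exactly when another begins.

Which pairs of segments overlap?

Check each pair: they overlap iff neither finishes before the other starts.
Sorted by start: Weather Spot, Sports Spot, Local Recap, Entertainment Brief, Sports Roundup, Interview Roundup, Traffic Roundup.
Sports Spot starts after Weather Spot ends; Weather Spot is clear from here.
Local Recap starts before Sports Spot ends → Sports Spot and Local Recap overlap.
Entertainment Brief starts after Sports Spot ends; Sports Spot is clear from here.
Entertainment Brief starts after Local Recap ends; Local Recap is clear from here.
Sports Roundup starts exactly when Entertainment Brief ends (back-to-back, no overlap); Entertainment Brief is clear from here.
Interview Roundup starts after Sports Roundup ends; Sports Roundup is clear from here.
Traffic Roundup starts before Interview Roundup ends → Interview Roundup and Traffic Roundup overlap.

Interview Roundup & Traffic Roundup, Local Recap & Sports Spot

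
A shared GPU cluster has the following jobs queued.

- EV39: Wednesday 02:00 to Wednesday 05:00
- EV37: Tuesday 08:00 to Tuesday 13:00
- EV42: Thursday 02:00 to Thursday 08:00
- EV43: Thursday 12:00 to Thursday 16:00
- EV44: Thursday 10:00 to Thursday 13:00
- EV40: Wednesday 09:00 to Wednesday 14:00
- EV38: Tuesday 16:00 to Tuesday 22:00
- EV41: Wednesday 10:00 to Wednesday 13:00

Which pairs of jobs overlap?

EV40 & EV41, EV43 & EV44

Sorted by start: EV37, EV38, EV39, EV40, EV41, EV42, EV44, EV43.
EV38 starts after EV37 ends — done with EV37.
EV39 starts after EV38 ends — done with EV38.
EV40 starts after EV39 ends — done with EV39.
EV41 starts before EV40 ends → EV40 and EV41 overlap.
EV42 starts after EV40 ends — done with EV40.
EV42 starts after EV41 ends — done with EV41.
EV44 starts after EV42 ends — done with EV42.
EV43 starts before EV44 ends → EV44 and EV43 overlap.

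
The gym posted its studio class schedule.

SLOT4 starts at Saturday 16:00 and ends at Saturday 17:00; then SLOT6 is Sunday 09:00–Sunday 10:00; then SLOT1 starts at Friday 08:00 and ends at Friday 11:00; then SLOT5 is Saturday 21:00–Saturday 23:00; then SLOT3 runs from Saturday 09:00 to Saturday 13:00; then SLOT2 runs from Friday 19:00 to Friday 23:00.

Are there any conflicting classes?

Sorted by start: SLOT1, SLOT2, SLOT3, SLOT4, SLOT5, SLOT6.
SLOT2 starts after SLOT1 ends; SLOT1 is clear from here.
SLOT3 starts after SLOT2 ends; SLOT2 is clear from here.
SLOT4 starts after SLOT3 ends; SLOT3 is clear from here.
SLOT5 starts after SLOT4 ends; SLOT4 is clear from here.
SLOT6 starts after SLOT5 ends.
Every pair is clear; the schedule has no overlaps.

No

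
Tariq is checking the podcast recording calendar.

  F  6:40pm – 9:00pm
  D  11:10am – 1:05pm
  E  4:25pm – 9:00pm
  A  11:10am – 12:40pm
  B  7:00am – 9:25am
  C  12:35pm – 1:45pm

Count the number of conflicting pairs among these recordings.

Sorted by start: B, A, D, C, E, F.
A starts after B ends, so B has no further overlaps.
D starts before A ends → A and D overlap.
C starts before A ends → A and C overlap.
E starts after A ends, so A has no further overlaps.
C starts before D ends → D and C overlap.
E starts after D ends, so D has no further overlaps.
E starts after C ends, so C has no further overlaps.
F starts before E ends → E and F overlap.
Overlapping pairs: A & C, A & D, C & D, E & F — 4 in total.

4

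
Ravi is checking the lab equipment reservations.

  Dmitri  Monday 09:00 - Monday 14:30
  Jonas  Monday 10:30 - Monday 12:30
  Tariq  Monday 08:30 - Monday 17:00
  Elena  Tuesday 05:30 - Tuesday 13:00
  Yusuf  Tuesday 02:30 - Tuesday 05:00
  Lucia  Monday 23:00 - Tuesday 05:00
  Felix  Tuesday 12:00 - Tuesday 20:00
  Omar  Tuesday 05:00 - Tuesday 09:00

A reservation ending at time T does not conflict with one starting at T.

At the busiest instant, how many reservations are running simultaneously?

3

Walk through starts and ends in time order (an end at T is processed before a start at T):
Monday 08:30 start Tariq → 1
Monday 09:00 start Dmitri → 2
Monday 10:30 start Jonas → 3
Monday 12:30 end Jonas → 2
Monday 14:30 end Dmitri → 1
Monday 17:00 end Tariq → 0
Monday 23:00 start Lucia → 1
Tuesday 02:30 start Yusuf → 2
Tuesday 05:00 end Lucia → 1
Tuesday 05:00 end Yusuf → 0
Tuesday 05:00 start Omar → 1
Tuesday 05:30 start Elena → 2
Tuesday 09:00 end Omar → 1
Tuesday 12:00 start Felix → 2
Tuesday 13:00 end Elena → 1
Tuesday 20:00 end Felix → 0
Peak is 3, at Monday 10:30 (Dmitri, Jonas, Tariq).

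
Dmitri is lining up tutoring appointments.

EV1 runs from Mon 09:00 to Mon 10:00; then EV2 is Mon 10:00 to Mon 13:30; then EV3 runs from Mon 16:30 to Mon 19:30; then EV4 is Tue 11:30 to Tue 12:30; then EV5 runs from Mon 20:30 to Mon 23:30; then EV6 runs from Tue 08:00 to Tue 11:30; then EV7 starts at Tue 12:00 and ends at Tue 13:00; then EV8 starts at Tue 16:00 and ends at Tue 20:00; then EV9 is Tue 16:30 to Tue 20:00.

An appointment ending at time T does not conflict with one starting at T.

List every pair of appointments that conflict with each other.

EV4 & EV7, EV8 & EV9

Sorted by start: EV1, EV2, EV3, EV5, EV6, EV4, EV7, EV8, EV9.
EV2 starts exactly when EV1 ends (back-to-back, no overlap) — done with EV1.
EV3 starts after EV2 ends — done with EV2.
EV5 starts after EV3 ends — done with EV3.
EV6 starts after EV5 ends — done with EV5.
EV4 starts exactly when EV6 ends (back-to-back, no overlap) — done with EV6.
EV7 starts before EV4 ends → EV4 and EV7 overlap.
EV8 starts after EV4 ends — done with EV4.
EV8 starts after EV7 ends — done with EV7.
EV9 starts before EV8 ends → EV8 and EV9 overlap.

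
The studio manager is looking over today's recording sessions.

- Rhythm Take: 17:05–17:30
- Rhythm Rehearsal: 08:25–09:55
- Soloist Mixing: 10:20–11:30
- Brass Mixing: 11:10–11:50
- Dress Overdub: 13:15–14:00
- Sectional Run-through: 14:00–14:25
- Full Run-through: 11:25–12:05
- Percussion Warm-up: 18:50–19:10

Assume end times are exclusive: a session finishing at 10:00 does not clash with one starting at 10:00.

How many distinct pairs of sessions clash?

Sorted by start: Rhythm Rehearsal, Soloist Mixing, Brass Mixing, Full Run-through, Dress Overdub, Sectional Run-through, Rhythm Take, Percussion Warm-up.
Soloist Mixing starts after Rhythm Rehearsal ends, so nothing later overlaps Rhythm Rehearsal either.
Brass Mixing starts before Soloist Mixing ends → Soloist Mixing and Brass Mixing overlap.
Full Run-through starts before Soloist Mixing ends → Soloist Mixing and Full Run-through overlap.
Dress Overdub starts after Soloist Mixing ends, so nothing later overlaps Soloist Mixing either.
Full Run-through starts before Brass Mixing ends → Brass Mixing and Full Run-through overlap.
Dress Overdub starts after Brass Mixing ends, so nothing later overlaps Brass Mixing either.
Dress Overdub starts after Full Run-through ends, so nothing later overlaps Full Run-through either.
Sectional Run-through starts exactly when Dress Overdub ends (back-to-back, no overlap), so nothing later overlaps Dress Overdub either.
Rhythm Take starts after Sectional Run-through ends, so nothing later overlaps Sectional Run-through either.
Percussion Warm-up starts after Rhythm Take ends.
Overlapping pairs: Brass Mixing & Full Run-through, Brass Mixing & Soloist Mixing, Full Run-through & Soloist Mixing — 3 in total.

3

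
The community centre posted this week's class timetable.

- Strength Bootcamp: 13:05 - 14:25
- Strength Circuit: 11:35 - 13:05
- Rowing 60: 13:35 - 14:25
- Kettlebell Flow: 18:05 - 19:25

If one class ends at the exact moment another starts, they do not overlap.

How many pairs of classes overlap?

Sorted by start: Strength Circuit, Strength Bootcamp, Rowing 60, Kettlebell Flow.
Strength Bootcamp starts exactly when Strength Circuit ends (back-to-back, no overlap); Strength Circuit is clear from here.
Rowing 60 starts before Strength Bootcamp ends → Strength Bootcamp and Rowing 60 overlap.
Kettlebell Flow starts after Strength Bootcamp ends.
Kettlebell Flow starts after Rowing 60 ends.
Overlapping pairs: Rowing 60 & Strength Bootcamp — 1 in total.

1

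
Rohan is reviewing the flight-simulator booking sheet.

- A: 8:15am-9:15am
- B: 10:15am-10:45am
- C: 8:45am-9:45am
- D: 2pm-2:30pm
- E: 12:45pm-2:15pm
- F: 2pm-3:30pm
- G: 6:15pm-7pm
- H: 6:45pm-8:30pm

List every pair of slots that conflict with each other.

A & C, D & E, D & F, E & F, G & H

Two intervals overlap when each starts before the other ends.
Sorted by start: A, C, B, E, D, F, G, H.
C starts before A ends → A and C overlap.
B starts after A ends — done with A.
B starts after C ends — done with C.
E starts after B ends — done with B.
D starts before E ends → E and D overlap.
F starts before E ends → E and F overlap.
G starts after E ends — done with E.
F starts before D ends → D and F overlap.
G starts after D ends — done with D.
G starts after F ends — done with F.
H starts before G ends → G and H overlap.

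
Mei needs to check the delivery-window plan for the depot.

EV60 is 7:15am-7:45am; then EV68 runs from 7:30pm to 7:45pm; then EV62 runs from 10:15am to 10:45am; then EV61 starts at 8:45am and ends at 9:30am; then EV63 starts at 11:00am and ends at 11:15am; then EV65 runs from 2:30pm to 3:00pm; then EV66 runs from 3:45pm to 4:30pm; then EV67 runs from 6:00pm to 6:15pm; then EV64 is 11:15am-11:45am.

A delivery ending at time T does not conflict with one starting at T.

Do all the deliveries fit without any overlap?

Yes

Two intervals overlap when each starts before the other ends.
Sorted by start: EV60, EV61, EV62, EV63, EV64, EV65, EV66, EV67, EV68.
EV61 starts after EV60 ends, so EV60 has no further overlaps.
EV62 starts after EV61 ends, so EV61 has no further overlaps.
EV63 starts after EV62 ends, so EV62 has no further overlaps.
EV64 starts exactly when EV63 ends (back-to-back, no overlap), so EV63 has no further overlaps.
EV65 starts after EV64 ends, so EV64 has no further overlaps.
EV66 starts after EV65 ends, so EV65 has no further overlaps.
EV67 starts after EV66 ends, so EV66 has no further overlaps.
EV68 starts after EV67 ends.
Every pair is clear; the schedule has no overlaps.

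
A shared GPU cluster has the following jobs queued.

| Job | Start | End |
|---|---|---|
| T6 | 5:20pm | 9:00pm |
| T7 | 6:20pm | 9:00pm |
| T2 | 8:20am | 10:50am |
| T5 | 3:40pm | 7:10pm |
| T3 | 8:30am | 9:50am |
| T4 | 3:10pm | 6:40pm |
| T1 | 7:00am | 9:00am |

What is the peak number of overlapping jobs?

Walk through starts and ends in time order (an end at T is processed before a start at T):
7:00am start T1 → 1
8:20am start T2 → 2
8:30am start T3 → 3
9:00am end T1 → 2
9:50am end T3 → 1
10:50am end T2 → 0
3:10pm start T4 → 1
3:40pm start T5 → 2
5:20pm start T6 → 3
6:20pm start T7 → 4
6:40pm end T4 → 3
7:10pm end T5 → 2
9:00pm end T6 → 1
9:00pm end T7 → 0
Peak is 4, at 6:20pm (T4, T5, T6, T7).

4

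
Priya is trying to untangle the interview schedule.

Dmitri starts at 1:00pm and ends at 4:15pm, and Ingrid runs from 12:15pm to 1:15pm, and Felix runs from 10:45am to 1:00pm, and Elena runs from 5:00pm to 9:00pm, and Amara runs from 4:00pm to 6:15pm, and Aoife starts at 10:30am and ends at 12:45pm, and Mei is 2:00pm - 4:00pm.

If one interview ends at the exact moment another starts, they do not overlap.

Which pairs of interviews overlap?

Check each pair: they overlap iff neither finishes before the other starts.
Sorted by start: Aoife, Felix, Ingrid, Dmitri, Mei, Amara, Elena.
Felix starts before Aoife ends → Aoife and Felix overlap.
Ingrid starts before Aoife ends → Aoife and Ingrid overlap.
Dmitri starts after Aoife ends — done with Aoife.
Ingrid starts before Felix ends → Felix and Ingrid overlap.
Dmitri starts exactly when Felix ends (back-to-back, no overlap) — done with Felix.
Dmitri starts before Ingrid ends → Ingrid and Dmitri overlap.
Mei starts after Ingrid ends — done with Ingrid.
Mei starts before Dmitri ends → Dmitri and Mei overlap.
Amara starts before Dmitri ends → Dmitri and Amara overlap.
Elena starts after Dmitri ends.
Amara starts exactly when Mei ends (back-to-back, no overlap) — done with Mei.
Elena starts before Amara ends → Amara and Elena overlap.

Amara & Dmitri, Amara & Elena, Aoife & Felix, Aoife & Ingrid, Dmitri & Ingrid, Dmitri & Mei, Felix & Ingrid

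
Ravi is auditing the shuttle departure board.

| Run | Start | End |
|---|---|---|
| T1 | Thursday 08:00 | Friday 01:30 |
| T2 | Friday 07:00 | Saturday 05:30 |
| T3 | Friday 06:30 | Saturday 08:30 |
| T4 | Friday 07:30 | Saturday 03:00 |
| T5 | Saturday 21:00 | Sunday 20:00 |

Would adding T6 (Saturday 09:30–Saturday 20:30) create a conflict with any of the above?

T1: ends Friday 01:30 at or before T6 starts Saturday 09:30 → clear.
T3: ends Saturday 08:30 at or before T6 starts Saturday 09:30 → clear.
T2: ends Saturday 05:30 at or before T6 starts Saturday 09:30 → clear.
T4: ends Saturday 03:00 at or before T6 starts Saturday 09:30 → clear.
T5: starts Saturday 21:00 at or after T6 ends Saturday 20:30 → clear.

No — it doesn't clash with anything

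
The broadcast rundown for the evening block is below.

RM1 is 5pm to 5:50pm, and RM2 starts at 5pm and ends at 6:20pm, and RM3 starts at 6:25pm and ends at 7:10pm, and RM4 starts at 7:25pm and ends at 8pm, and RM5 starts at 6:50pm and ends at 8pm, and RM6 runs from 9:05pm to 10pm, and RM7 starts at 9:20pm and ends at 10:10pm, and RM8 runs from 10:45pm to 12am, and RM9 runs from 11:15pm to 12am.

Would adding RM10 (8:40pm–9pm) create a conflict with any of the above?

RM1: ends 5:50pm at or before RM10 starts 8:40pm → clear.
RM2: ends 6:20pm at or before RM10 starts 8:40pm → clear.
RM3: ends 7:10pm at or before RM10 starts 8:40pm → clear.
RM5: ends 8pm at or before RM10 starts 8:40pm → clear.
RM4: ends 8pm at or before RM10 starts 8:40pm → clear.
RM6: starts 9:05pm at or after RM10 ends 9pm → clear.
RM7: starts 9:20pm at or after RM10 ends 9pm → clear.
RM8: starts 10:45pm at or after RM10 ends 9pm → clear.
RM9: starts 11:15pm at or after RM10 ends 9pm → clear.

No — it doesn't clash with anything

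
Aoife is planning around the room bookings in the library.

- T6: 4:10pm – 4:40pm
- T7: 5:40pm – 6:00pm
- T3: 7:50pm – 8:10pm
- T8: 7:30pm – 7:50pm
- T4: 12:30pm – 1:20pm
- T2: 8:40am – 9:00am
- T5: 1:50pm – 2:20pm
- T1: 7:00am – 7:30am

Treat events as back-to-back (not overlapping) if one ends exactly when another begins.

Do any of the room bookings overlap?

Check each pair: they overlap iff neither finishes before the other starts.
Sorted by start: T1, T2, T4, T5, T6, T7, T8, T3.
T2 starts after T1 ends — done with T1.
T4 starts after T2 ends — done with T2.
T5 starts after T4 ends — done with T4.
T6 starts after T5 ends — done with T5.
T7 starts after T6 ends — done with T6.
T8 starts after T7 ends — done with T7.
T3 starts exactly when T8 ends (back-to-back, no overlap).
Every pair is clear; the schedule has no overlaps.

No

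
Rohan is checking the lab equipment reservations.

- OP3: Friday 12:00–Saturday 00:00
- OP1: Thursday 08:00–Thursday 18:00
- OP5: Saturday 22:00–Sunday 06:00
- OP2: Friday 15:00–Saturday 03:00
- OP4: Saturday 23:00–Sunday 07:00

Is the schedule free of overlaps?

No

Sorted by start: OP1, OP3, OP2, OP5, OP4.
OP3 starts after OP1 ends — done with OP1.
OP2 starts before OP3 ends → OP3 and OP2 overlap.
That's a conflict, so the schedule is not conflict-free.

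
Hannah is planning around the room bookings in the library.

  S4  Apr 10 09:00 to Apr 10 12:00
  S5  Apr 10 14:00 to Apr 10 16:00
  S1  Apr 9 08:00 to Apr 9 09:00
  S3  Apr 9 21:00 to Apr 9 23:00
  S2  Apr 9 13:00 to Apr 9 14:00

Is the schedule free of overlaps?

Yes

Sorted by start: S1, S2, S3, S4, S5.
S2 starts after S1 ends, so nothing later overlaps S1 either.
S3 starts after S2 ends, so nothing later overlaps S2 either.
S4 starts after S3 ends, so nothing later overlaps S3 either.
S5 starts after S4 ends.
Every pair is clear; the schedule has no overlaps.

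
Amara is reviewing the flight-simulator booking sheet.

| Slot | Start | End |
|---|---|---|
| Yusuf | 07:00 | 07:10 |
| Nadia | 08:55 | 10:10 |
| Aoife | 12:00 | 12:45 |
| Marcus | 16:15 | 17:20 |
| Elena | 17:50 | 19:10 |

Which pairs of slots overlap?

no conflicts

Sorted by start: Yusuf, Nadia, Aoife, Marcus, Elena.
Nadia starts after Yusuf ends; Yusuf is clear from here.
Aoife starts after Nadia ends; Nadia is clear from here.
Marcus starts after Aoife ends; Aoife is clear from here.
Elena starts after Marcus ends.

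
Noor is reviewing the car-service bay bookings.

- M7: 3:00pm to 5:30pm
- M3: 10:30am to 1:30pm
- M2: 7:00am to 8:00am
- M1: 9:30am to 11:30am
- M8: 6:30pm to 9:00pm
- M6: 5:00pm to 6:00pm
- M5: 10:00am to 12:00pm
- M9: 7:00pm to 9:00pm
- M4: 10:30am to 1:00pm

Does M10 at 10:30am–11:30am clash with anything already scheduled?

M2: ends 8:00am at or before M10 starts 10:30am → clear.
M1: starts 9:30am before M10 ends 11:30am, and ends 11:30am after M10 starts 10:30am → overlap.
M5: starts 10:00am before M10 ends 11:30am, and ends 12:00pm after M10 starts 10:30am → overlap.
M3: starts 10:30am before M10 ends 11:30am, and ends 1:30pm after M10 starts 10:30am → overlap.
M4: starts 10:30am before M10 ends 11:30am, and ends 1:00pm after M10 starts 10:30am → overlap.
M7: starts 3:00pm at or after M10 ends 11:30am → clear.
M6: starts 5:00pm at or after M10 ends 11:30am → clear.
M8: starts 6:30pm at or after M10 ends 11:30am → clear.
M9: starts 7:00pm at or after M10 ends 11:30am → clear.
M10 overlaps M1, M3, M4, M5.

Yes — it overlaps M1, M3, M4, M5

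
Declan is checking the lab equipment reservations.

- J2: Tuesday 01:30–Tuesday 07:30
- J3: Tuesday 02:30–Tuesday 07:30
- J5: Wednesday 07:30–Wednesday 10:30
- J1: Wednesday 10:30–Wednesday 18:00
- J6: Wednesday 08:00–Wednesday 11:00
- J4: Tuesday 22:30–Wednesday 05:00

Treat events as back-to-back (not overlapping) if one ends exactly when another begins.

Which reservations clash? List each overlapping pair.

Sorted by start: J2, J3, J4, J5, J6, J1.
J3 starts before J2 ends → J2 and J3 overlap.
J4 starts after J2 ends, so nothing later overlaps J2 either.
J4 starts after J3 ends, so nothing later overlaps J3 either.
J5 starts after J4 ends, so nothing later overlaps J4 either.
J6 starts before J5 ends → J5 and J6 overlap.
J1 starts exactly when J5 ends (back-to-back, no overlap).
J1 starts before J6 ends → J6 and J1 overlap.

J1 & J6, J2 & J3, J5 & J6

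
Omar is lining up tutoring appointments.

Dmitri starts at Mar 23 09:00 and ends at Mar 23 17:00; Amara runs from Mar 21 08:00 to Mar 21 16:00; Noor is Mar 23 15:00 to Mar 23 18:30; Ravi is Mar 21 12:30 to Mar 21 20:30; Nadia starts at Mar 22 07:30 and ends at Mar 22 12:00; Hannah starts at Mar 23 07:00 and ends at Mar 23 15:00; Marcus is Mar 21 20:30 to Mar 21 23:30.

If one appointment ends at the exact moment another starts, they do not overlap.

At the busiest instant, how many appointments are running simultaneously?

Sort all start/end points and keep a running count:
Mar 21 08:00 start Amara → 1
Mar 21 12:30 start Ravi → 2
Mar 21 16:00 end Amara → 1
Mar 21 20:30 end Ravi → 0
Mar 21 20:30 start Marcus → 1
Mar 21 23:30 end Marcus → 0
Mar 22 07:30 start Nadia → 1
Mar 22 12:00 end Nadia → 0
Mar 23 07:00 start Hannah → 1
Mar 23 09:00 start Dmitri → 2
Mar 23 15:00 end Hannah → 1
Mar 23 15:00 start Noor → 2
Mar 23 17:00 end Dmitri → 1
Mar 23 18:30 end Noor → 0
Peak is 2, at Mar 21 12:30 (Amara, Ravi).

2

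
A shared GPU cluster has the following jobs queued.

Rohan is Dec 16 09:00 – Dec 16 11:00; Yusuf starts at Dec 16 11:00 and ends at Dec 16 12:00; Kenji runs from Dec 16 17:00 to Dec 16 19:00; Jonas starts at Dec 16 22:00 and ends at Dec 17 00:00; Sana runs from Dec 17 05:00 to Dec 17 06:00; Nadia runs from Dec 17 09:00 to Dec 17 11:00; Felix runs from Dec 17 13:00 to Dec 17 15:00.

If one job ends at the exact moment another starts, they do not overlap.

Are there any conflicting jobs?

No

Check each pair: they overlap iff neither finishes before the other starts.
Sorted by start: Rohan, Yusuf, Kenji, Jonas, Sana, Nadia, Felix.
Yusuf starts exactly when Rohan ends (back-to-back, no overlap); Rohan is clear from here.
Kenji starts after Yusuf ends; Yusuf is clear from here.
Jonas starts after Kenji ends; Kenji is clear from here.
Sana starts after Jonas ends; Jonas is clear from here.
Nadia starts after Sana ends; Sana is clear from here.
Felix starts after Nadia ends.
Every pair is clear; the schedule has no overlaps.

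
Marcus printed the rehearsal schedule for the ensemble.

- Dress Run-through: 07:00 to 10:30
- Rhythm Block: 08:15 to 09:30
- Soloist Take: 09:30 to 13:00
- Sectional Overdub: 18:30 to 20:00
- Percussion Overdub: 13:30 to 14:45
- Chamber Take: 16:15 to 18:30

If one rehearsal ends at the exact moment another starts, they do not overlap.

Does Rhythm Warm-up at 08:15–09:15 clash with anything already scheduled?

Yes — it overlaps Dress Run-through, Rhythm Block

Dress Run-through: starts 07:00 before Rhythm Warm-up ends 09:15, and ends 10:30 after Rhythm Warm-up starts 08:15 → overlap.
Rhythm Block: starts 08:15 before Rhythm Warm-up ends 09:15, and ends 09:30 after Rhythm Warm-up starts 08:15 → overlap.
Soloist Take: starts 09:30 at or after Rhythm Warm-up ends 09:15 → clear.
Percussion Overdub: starts 13:30 at or after Rhythm Warm-up ends 09:15 → clear.
Chamber Take: starts 16:15 at or after Rhythm Warm-up ends 09:15 → clear.
Sectional Overdub: starts 18:30 at or after Rhythm Warm-up ends 09:15 → clear.
Rhythm Warm-up overlaps Dress Run-through, Rhythm Block.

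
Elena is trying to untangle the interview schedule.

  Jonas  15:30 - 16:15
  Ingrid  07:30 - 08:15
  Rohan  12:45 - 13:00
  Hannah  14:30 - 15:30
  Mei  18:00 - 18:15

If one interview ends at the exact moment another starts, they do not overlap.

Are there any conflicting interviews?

No

Sorted by start: Ingrid, Rohan, Hannah, Jonas, Mei.
Rohan starts after Ingrid ends, so Ingrid has no further overlaps.
Hannah starts after Rohan ends, so Rohan has no further overlaps.
Jonas starts exactly when Hannah ends (back-to-back, no overlap), so Hannah has no further overlaps.
Mei starts after Jonas ends.
Every pair is clear; the schedule has no overlaps.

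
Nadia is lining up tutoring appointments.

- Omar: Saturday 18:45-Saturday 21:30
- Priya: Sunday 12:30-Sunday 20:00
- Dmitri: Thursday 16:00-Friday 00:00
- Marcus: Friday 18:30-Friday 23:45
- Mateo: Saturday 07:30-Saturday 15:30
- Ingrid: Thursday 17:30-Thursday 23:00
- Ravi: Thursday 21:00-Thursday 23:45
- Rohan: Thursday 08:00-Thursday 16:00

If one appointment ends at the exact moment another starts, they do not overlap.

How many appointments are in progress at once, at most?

Sweep the timeline, counting +1 at each start and −1 at each end (ends before starts at a tie):
Thursday 08:00 start Rohan → 1
Thursday 16:00 end Rohan → 0
Thursday 16:00 start Dmitri → 1
Thursday 17:30 start Ingrid → 2
Thursday 21:00 start Ravi → 3
Thursday 23:00 end Ingrid → 2
Thursday 23:45 end Ravi → 1
Friday 00:00 end Dmitri → 0
Friday 18:30 start Marcus → 1
Friday 23:45 end Marcus → 0
Saturday 07:30 start Mateo → 1
Saturday 15:30 end Mateo → 0
Saturday 18:45 start Omar → 1
Saturday 21:30 end Omar → 0
Sunday 12:30 start Priya → 1
Sunday 20:00 end Priya → 0
Peak is 3, at Thursday 21:00 (Dmitri, Ingrid, Ravi).

3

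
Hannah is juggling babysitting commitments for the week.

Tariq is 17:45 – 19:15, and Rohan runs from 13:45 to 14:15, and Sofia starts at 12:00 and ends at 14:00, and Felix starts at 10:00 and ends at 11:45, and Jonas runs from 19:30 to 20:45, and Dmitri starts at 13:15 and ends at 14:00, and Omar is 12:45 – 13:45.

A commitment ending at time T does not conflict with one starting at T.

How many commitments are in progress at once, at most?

Walk through starts and ends in time order (an end at T is processed before a start at T):
10:00 start Felix → 1
11:45 end Felix → 0
12:00 start Sofia → 1
12:45 start Omar → 2
13:15 start Dmitri → 3
13:45 end Omar → 2
13:45 start Rohan → 3
14:00 end Dmitri → 2
14:00 end Sofia → 1
14:15 end Rohan → 0
17:45 start Tariq → 1
19:15 end Tariq → 0
19:30 start Jonas → 1
20:45 end Jonas → 0
Peak is 3, at 13:15 (Dmitri, Omar, Sofia).

3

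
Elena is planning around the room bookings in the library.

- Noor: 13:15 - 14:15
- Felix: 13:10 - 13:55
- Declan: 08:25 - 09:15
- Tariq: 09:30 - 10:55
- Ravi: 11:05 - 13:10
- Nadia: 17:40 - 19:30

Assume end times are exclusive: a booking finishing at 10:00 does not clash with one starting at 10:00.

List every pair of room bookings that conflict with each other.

Felix & Noor

Sorted by start: Declan, Tariq, Ravi, Felix, Noor, Nadia.
Tariq starts after Declan ends, so Declan has no further overlaps.
Ravi starts after Tariq ends, so Tariq has no further overlaps.
Felix starts exactly when Ravi ends (back-to-back, no overlap), so Ravi has no further overlaps.
Noor starts before Felix ends → Felix and Noor overlap.
Nadia starts after Felix ends.
Nadia starts after Noor ends.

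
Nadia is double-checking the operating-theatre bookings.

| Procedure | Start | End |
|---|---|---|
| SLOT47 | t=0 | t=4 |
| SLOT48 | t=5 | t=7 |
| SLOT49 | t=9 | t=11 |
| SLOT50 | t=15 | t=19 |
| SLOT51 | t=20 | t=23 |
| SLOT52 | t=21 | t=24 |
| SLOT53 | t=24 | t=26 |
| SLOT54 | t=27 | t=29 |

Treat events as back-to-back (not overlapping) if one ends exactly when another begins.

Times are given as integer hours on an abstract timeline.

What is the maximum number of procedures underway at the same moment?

Walk through starts and ends in time order (an end at T is processed before a start at T):
t=0 start SLOT47 → 1
t=4 end SLOT47 → 0
t=5 start SLOT48 → 1
t=7 end SLOT48 → 0
t=9 start SLOT49 → 1
t=11 end SLOT49 → 0
t=15 start SLOT50 → 1
t=19 end SLOT50 → 0
t=20 start SLOT51 → 1
t=21 start SLOT52 → 2
t=23 end SLOT51 → 1
t=24 end SLOT52 → 0
t=24 start SLOT53 → 1
t=26 end SLOT53 → 0
t=27 start SLOT54 → 1
t=29 end SLOT54 → 0
Peak is 2, at t=21 (SLOT51, SLOT52).

2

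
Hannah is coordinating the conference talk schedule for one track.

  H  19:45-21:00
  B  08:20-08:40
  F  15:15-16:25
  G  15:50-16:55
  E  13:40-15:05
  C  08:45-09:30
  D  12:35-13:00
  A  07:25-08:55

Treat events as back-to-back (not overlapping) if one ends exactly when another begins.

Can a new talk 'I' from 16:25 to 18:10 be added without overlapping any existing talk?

No — it overlaps G

A: ends 08:55 at or before I starts 16:25 → clear.
B: ends 08:40 at or before I starts 16:25 → clear.
C: ends 09:30 at or before I starts 16:25 → clear.
D: ends 13:00 at or before I starts 16:25 → clear.
E: ends 15:05 at or before I starts 16:25 → clear.
F: ends 16:25 at or before I starts 16:25 → clear.
G: starts 15:50 before I ends 18:10, and ends 16:55 after I starts 16:25 → overlap.
H: starts 19:45 at or after I ends 18:10 → clear.
I overlaps G.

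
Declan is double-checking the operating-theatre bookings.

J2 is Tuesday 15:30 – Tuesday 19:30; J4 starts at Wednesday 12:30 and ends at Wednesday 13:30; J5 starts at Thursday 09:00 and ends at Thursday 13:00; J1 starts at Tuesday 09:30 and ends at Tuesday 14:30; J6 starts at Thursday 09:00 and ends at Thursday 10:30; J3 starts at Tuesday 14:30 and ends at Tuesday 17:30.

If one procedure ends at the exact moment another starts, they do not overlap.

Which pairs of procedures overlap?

Sorted by start: J1, J3, J2, J4, J5, J6.
J3 starts exactly when J1 ends (back-to-back, no overlap) — done with J1.
J2 starts before J3 ends → J3 and J2 overlap.
J4 starts after J3 ends — done with J3.
J4 starts after J2 ends — done with J2.
J5 starts after J4 ends — done with J4.
J6 starts before J5 ends → J5 and J6 overlap.

J2 & J3, J5 & J6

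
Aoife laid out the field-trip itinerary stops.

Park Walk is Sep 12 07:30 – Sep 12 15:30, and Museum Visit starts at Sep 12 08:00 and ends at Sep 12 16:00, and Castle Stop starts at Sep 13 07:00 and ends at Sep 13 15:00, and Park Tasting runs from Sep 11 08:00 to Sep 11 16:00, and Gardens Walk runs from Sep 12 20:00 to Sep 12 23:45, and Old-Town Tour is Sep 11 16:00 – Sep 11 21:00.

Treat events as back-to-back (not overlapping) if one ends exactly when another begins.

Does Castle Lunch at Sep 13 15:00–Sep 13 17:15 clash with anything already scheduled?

Park Tasting: ends Sep 11 16:00 at or before Castle Lunch starts Sep 13 15:00 → clear.
Old-Town Tour: ends Sep 11 21:00 at or before Castle Lunch starts Sep 13 15:00 → clear.
Park Walk: ends Sep 12 15:30 at or before Castle Lunch starts Sep 13 15:00 → clear.
Museum Visit: ends Sep 12 16:00 at or before Castle Lunch starts Sep 13 15:00 → clear.
Gardens Walk: ends Sep 12 23:45 at or before Castle Lunch starts Sep 13 15:00 → clear.
Castle Stop: ends Sep 13 15:00 at or before Castle Lunch starts Sep 13 15:00 → clear.

No — it doesn't clash with anything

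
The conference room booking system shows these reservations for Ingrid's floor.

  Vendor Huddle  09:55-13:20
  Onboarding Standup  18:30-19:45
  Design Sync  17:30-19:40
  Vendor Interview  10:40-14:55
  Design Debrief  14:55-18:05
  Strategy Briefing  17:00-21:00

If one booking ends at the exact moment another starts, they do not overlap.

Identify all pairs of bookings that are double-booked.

Sorted by start: Vendor Huddle, Vendor Interview, Design Debrief, Strategy Briefing, Design Sync, Onboarding Standup.
Vendor Interview starts before Vendor Huddle ends → Vendor Huddle and Vendor Interview overlap.
Design Debrief starts after Vendor Huddle ends — done with Vendor Huddle.
Design Debrief starts exactly when Vendor Interview ends (back-to-back, no overlap) — done with Vendor Interview.
Strategy Briefing starts before Design Debrief ends → Design Debrief and Strategy Briefing overlap.
Design Sync starts before Design Debrief ends → Design Debrief and Design Sync overlap.
Onboarding Standup starts after Design Debrief ends.
Design Sync starts before Strategy Briefing ends → Strategy Briefing and Design Sync overlap.
Onboarding Standup starts before Strategy Briefing ends → Strategy Briefing and Onboarding Standup overlap.
Onboarding Standup starts before Design Sync ends → Design Sync and Onboarding Standup overlap.

Design Debrief & Design Sync, Design Debrief & Strategy Briefing, Design Sync & Onboarding Standup, Design Sync & Strategy Briefing, Onboarding Standup & Strategy Briefing, Vendor Huddle & Vendor Interview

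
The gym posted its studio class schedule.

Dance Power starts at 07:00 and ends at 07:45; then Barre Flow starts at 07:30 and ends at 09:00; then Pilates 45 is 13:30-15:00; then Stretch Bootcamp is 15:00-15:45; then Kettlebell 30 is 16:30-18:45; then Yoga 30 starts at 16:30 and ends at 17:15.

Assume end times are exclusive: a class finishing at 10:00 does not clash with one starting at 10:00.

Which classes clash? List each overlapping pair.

Check each pair: they overlap iff neither finishes before the other starts.
Sorted by start: Dance Power, Barre Flow, Pilates 45, Stretch Bootcamp, Kettlebell 30, Yoga 30.
Barre Flow starts before Dance Power ends → Dance Power and Barre Flow overlap.
Pilates 45 starts after Dance Power ends, so Dance Power has no further overlaps.
Pilates 45 starts after Barre Flow ends, so Barre Flow has no further overlaps.
Stretch Bootcamp starts exactly when Pilates 45 ends (back-to-back, no overlap), so Pilates 45 has no further overlaps.
Kettlebell 30 starts after Stretch Bootcamp ends, so Stretch Bootcamp has no further overlaps.
Yoga 30 starts before Kettlebell 30 ends → Kettlebell 30 and Yoga 30 overlap.

Barre Flow & Dance Power, Kettlebell 30 & Yoga 30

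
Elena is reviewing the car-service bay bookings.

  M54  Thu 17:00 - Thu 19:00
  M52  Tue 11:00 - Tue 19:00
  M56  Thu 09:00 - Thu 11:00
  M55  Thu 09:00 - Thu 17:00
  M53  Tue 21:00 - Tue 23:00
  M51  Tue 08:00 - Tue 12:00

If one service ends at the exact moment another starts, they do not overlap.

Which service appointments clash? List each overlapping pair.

M51 & M52, M55 & M56

Sorted by start: M51, M52, M53, M55, M56, M54.
M52 starts before M51 ends → M51 and M52 overlap.
M53 starts after M51 ends — done with M51.
M53 starts after M52 ends — done with M52.
M55 starts after M53 ends — done with M53.
M56 starts before M55 ends → M55 and M56 overlap.
M54 starts exactly when M55 ends (back-to-back, no overlap).
M54 starts after M56 ends.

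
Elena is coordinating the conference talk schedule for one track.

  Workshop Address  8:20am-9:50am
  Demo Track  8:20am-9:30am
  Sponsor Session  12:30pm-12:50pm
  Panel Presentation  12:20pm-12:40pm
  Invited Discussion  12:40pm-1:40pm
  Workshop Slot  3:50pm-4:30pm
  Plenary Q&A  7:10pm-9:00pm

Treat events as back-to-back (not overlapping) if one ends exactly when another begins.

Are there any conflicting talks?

Yes

Sorted by start: Workshop Address, Demo Track, Panel Presentation, Sponsor Session, Invited Discussion, Workshop Slot, Plenary Q&A.
Demo Track starts before Workshop Address ends → Workshop Address and Demo Track overlap.
That's a conflict, so the schedule is not conflict-free.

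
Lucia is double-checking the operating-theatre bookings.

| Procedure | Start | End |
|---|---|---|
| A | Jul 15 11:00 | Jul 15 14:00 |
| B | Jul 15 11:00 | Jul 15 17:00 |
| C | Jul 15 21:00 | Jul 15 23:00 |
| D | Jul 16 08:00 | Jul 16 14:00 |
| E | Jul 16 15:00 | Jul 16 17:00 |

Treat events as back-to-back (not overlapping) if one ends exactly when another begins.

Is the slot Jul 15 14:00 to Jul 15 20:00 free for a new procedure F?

No — it overlaps B

A: ends Jul 15 14:00 at or before F starts Jul 15 14:00 → clear.
B: starts Jul 15 11:00 before F ends Jul 15 20:00, and ends Jul 15 17:00 after F starts Jul 15 14:00 → overlap.
C: starts Jul 15 21:00 at or after F ends Jul 15 20:00 → clear.
D: starts Jul 16 08:00 at or after F ends Jul 15 20:00 → clear.
E: starts Jul 16 15:00 at or after F ends Jul 15 20:00 → clear.
F overlaps B.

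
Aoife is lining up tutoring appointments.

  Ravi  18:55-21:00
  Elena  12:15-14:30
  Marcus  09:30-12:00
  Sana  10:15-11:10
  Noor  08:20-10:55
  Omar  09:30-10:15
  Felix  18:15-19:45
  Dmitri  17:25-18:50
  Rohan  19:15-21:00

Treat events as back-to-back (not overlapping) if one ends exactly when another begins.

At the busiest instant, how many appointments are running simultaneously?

Walk through starts and ends in time order (an end at T is processed before a start at T):
08:20 start Noor → 1
09:30 start Marcus → 2
09:30 start Omar → 3
10:15 end Omar → 2
10:15 start Sana → 3
10:55 end Noor → 2
11:10 end Sana → 1
12:00 end Marcus → 0
12:15 start Elena → 1
14:30 end Elena → 0
17:25 start Dmitri → 1
18:15 start Felix → 2
18:50 end Dmitri → 1
18:55 start Ravi → 2
19:15 start Rohan → 3
19:45 end Felix → 2
21:00 end Ravi → 1
21:00 end Rohan → 0
Peak is 3, at 09:30 (Marcus, Noor, Omar).

3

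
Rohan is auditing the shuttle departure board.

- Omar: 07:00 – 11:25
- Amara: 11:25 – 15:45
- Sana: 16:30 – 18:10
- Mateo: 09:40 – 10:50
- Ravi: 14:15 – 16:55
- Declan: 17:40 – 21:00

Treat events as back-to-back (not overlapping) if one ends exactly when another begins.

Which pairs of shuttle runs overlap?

Sorted by start: Omar, Mateo, Amara, Ravi, Sana, Declan.
Mateo starts before Omar ends → Omar and Mateo overlap.
Amara starts exactly when Omar ends (back-to-back, no overlap); Omar is clear from here.
Amara starts after Mateo ends; Mateo is clear from here.
Ravi starts before Amara ends → Amara and Ravi overlap.
Sana starts after Amara ends; Amara is clear from here.
Sana starts before Ravi ends → Ravi and Sana overlap.
Declan starts after Ravi ends.
Declan starts before Sana ends → Sana and Declan overlap.

Amara & Ravi, Declan & Sana, Mateo & Omar, Ravi & Sana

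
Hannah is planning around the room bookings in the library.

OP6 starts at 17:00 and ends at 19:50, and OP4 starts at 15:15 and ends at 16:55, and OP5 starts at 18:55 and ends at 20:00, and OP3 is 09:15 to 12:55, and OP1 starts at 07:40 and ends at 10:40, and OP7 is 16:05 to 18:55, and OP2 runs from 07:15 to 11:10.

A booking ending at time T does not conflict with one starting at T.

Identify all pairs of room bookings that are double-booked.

Check each pair: they overlap iff neither finishes before the other starts.
Sorted by start: OP2, OP1, OP3, OP4, OP7, OP6, OP5.
OP1 starts before OP2 ends → OP2 and OP1 overlap.
OP3 starts before OP2 ends → OP2 and OP3 overlap.
OP4 starts after OP2 ends, so nothing later overlaps OP2 either.
OP3 starts before OP1 ends → OP1 and OP3 overlap.
OP4 starts after OP1 ends, so nothing later overlaps OP1 either.
OP4 starts after OP3 ends, so nothing later overlaps OP3 either.
OP7 starts before OP4 ends → OP4 and OP7 overlap.
OP6 starts after OP4 ends, so nothing later overlaps OP4 either.
OP6 starts before OP7 ends → OP7 and OP6 overlap.
OP5 starts exactly when OP7 ends (back-to-back, no overlap).
OP5 starts before OP6 ends → OP6 and OP5 overlap.

OP1 & OP2, OP1 & OP3, OP2 & OP3, OP4 & OP7, OP5 & OP6, OP6 & OP7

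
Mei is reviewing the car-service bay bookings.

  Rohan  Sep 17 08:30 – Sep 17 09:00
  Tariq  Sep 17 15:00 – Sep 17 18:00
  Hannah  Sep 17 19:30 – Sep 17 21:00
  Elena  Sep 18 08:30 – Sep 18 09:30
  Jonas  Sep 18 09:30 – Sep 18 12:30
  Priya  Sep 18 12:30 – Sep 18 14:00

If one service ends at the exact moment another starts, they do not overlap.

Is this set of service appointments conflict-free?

Sorted by start: Rohan, Tariq, Hannah, Elena, Jonas, Priya.
Tariq starts after Rohan ends — done with Rohan.
Hannah starts after Tariq ends — done with Tariq.
Elena starts after Hannah ends — done with Hannah.
Jonas starts exactly when Elena ends (back-to-back, no overlap) — done with Elena.
Priya starts exactly when Jonas ends (back-to-back, no overlap).
Every pair is clear; the schedule has no overlaps.

Yes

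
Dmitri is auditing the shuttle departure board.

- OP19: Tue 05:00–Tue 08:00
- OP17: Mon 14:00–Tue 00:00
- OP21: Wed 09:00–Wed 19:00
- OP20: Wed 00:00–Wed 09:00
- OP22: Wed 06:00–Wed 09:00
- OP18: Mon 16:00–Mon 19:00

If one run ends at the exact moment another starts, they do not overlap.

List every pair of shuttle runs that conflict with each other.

OP17 & OP18, OP20 & OP22

Sorted by start: OP17, OP18, OP19, OP20, OP22, OP21.
OP18 starts before OP17 ends → OP17 and OP18 overlap.
OP19 starts after OP17 ends — done with OP17.
OP19 starts after OP18 ends — done with OP18.
OP20 starts after OP19 ends — done with OP19.
OP22 starts before OP20 ends → OP20 and OP22 overlap.
OP21 starts exactly when OP20 ends (back-to-back, no overlap).
OP21 starts exactly when OP22 ends (back-to-back, no overlap).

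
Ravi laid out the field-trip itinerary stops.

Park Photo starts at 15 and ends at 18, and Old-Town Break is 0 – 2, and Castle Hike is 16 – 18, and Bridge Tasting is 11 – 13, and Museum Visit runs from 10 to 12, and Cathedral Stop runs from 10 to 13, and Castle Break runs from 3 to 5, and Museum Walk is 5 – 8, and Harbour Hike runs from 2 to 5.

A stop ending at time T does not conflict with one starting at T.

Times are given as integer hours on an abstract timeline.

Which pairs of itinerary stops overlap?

Check each pair: they overlap iff neither finishes before the other starts.
Sorted by start: Old-Town Break, Harbour Hike, Castle Break, Museum Walk, Museum Visit, Cathedral Stop, Bridge Tasting, Park Photo, Castle Hike.
Harbour Hike starts exactly when Old-Town Break ends (back-to-back, no overlap), so Old-Town Break has no further overlaps.
Castle Break starts before Harbour Hike ends → Harbour Hike and Castle Break overlap.
Museum Walk starts exactly when Harbour Hike ends (back-to-back, no overlap), so Harbour Hike has no further overlaps.
Museum Walk starts exactly when Castle Break ends (back-to-back, no overlap), so Castle Break has no further overlaps.
Museum Visit starts after Museum Walk ends, so Museum Walk has no further overlaps.
Cathedral Stop starts before Museum Visit ends → Museum Visit and Cathedral Stop overlap.
Bridge Tasting starts before Museum Visit ends → Museum Visit and Bridge Tasting overlap.
Park Photo starts after Museum Visit ends, so Museum Visit has no further overlaps.
Bridge Tasting starts before Cathedral Stop ends → Cathedral Stop and Bridge Tasting overlap.
Park Photo starts after Cathedral Stop ends, so Cathedral Stop has no further overlaps.
Park Photo starts after Bridge Tasting ends, so Bridge Tasting has no further overlaps.
Castle Hike starts before Park Photo ends → Park Photo and Castle Hike overlap.

Bridge Tasting & Cathedral Stop, Bridge Tasting & Museum Visit, Castle Break & Harbour Hike, Castle Hike & Park Photo, Cathedral Stop & Museum Visit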